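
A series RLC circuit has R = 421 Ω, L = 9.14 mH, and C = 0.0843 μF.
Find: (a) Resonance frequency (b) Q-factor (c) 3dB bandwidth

Step 1 — Resonance: ω₀ = 1/√(LC) = 1/√(0.00914·8.43e-08) = 3.603e+04 rad/s.
Step 2 — f₀ = ω₀/(2π) = 5734 Hz.
Step 3 — Series Q: Q = ω₀L/R = 3.603e+04·0.00914/421 = 0.7821.
Step 4 — Bandwidth: Δω = ω₀/Q = 4.606e+04 rad/s; BW = Δω/(2π) = 7331 Hz.

(a) f₀ = 5734 Hz  (b) Q = 0.7821  (c) BW = 7331 Hz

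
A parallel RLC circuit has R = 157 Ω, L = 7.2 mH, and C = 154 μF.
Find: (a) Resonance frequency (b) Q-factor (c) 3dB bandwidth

Step 1 — Resonance: ω₀ = 1/√(LC) = 1/√(0.0072·0.000154) = 949.7 rad/s.
Step 2 — f₀ = ω₀/(2π) = 151.1 Hz.
Step 3 — Parallel Q: Q = R/(ω₀L) = 157/(949.7·0.0072) = 22.96.
Step 4 — Bandwidth: Δω = ω₀/Q = 41.36 rad/s; BW = Δω/(2π) = 6.583 Hz.

(a) f₀ = 151.1 Hz  (b) Q = 22.96  (c) BW = 6.583 Hz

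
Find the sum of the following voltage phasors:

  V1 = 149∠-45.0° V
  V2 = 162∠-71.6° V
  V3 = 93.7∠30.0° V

Step 1 — Convert each phasor to rectangular form:
  V1 = 149·(cos(-45.0°) + j·sin(-45.0°)) = 105.4 - j105.4 V
  V2 = 162·(cos(-71.6°) + j·sin(-71.6°)) = 51.14 - j153.7 V
  V3 = 93.7·(cos(30.0°) + j·sin(30.0°)) = 81.15 + j46.85 V
Step 2 — Sum components: V_total = 237.6 - j212.2 V.
Step 3 — Convert to polar: |V_total| = 318.6 V, ∠V_total = -41.8°.

V_total = 318.6∠-41.8° V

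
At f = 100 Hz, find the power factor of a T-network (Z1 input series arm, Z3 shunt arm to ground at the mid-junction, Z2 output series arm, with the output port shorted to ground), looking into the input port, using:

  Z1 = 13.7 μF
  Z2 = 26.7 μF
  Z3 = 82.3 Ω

Step 1 — Angular frequency: ω = 2π·f = 2π·100 = 628.3 rad/s.
Step 2 — Component impedances:
  Z1: Z = 1/(jωC) = -j/(ω·C) = 0 - j116.2 Ω
  Z2: Z = 1/(jωC) = -j/(ω·C) = 0 - j59.61 Ω
  Z3: Z = R = 82.3 Ω
Step 3 — With the output port shorted to ground, the output series arm Z2 runs from the junction to ground; the shunt arm Z3 also runs from the junction to ground. They appear in parallel: Z3 || Z2 = 28.32 - j39.1 Ω.
Step 4 — Series with input arm Z1: Z_in = Z1 + (Z3 || Z2) = 28.32 - j155.3 Ω = 157.8∠-79.7° Ω.
Step 5 — Power factor: PF = cos(φ) = Re(Z)/|Z| = 28.318/157.83 = 0.1794.
Step 6 — Type: Im(Z) = -155.3 ⇒ leading (phase φ = -79.7°).

PF = 0.1794 (leading, φ = -79.7°)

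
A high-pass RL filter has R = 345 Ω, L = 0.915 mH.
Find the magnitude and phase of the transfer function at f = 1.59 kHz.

Step 1 — Angular frequency: ω = 2π·1590 = 9990 rad/s.
Step 2 — Transfer function: H(jω) = jωL/(R + jωL).
Step 3 — Numerator jωL = j·9.141; denominator R + jωL = 345 + j9.141.
Step 4 — H = 0.0007015 + j0.02648.
Step 5 — Magnitude: |H| = 0.02649 (-31.5 dB); phase: φ = 88.5°.

|H| = 0.02649 (-31.5 dB), φ = 88.5°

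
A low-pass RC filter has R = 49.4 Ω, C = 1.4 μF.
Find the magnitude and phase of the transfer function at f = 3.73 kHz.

Step 1 — Angular frequency: ω = 2π·3730 = 2.344e+04 rad/s.
Step 2 — Transfer function: H(jω) = 1/(1 + jωRC).
Step 3 — Denominator: 1 + jωRC = 1 + j·2.344e+04·49.4·1.4e-06 = 1 + j1.621.
Step 4 — H = 0.2757 - j0.4469.
Step 5 — Magnitude: |H| = 0.5251 (-5.6 dB); phase: φ = -58.3°.

|H| = 0.5251 (-5.6 dB), φ = -58.3°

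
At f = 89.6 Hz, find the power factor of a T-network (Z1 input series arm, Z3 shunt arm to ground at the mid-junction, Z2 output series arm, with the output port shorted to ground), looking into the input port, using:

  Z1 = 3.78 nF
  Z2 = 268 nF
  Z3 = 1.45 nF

Step 1 — Angular frequency: ω = 2π·f = 2π·89.6 = 563 rad/s.
Step 2 — Component impedances:
  Z1: Z = 1/(jωC) = -j/(ω·C) = 0 - j4.699e+05 Ω
  Z2: Z = 1/(jωC) = -j/(ω·C) = 0 - j6628 Ω
  Z3: Z = 1/(jωC) = -j/(ω·C) = 0 - j1.225e+06 Ω
Step 3 — With the output port shorted to ground, the output series arm Z2 runs from the junction to ground; the shunt arm Z3 also runs from the junction to ground. They appear in parallel: Z3 || Z2 = 0 - j6592 Ω.
Step 4 — Series with input arm Z1: Z_in = Z1 + (Z3 || Z2) = 0 - j4.765e+05 Ω = 4.765e+05∠-90.0° Ω.
Step 5 — Power factor: PF = cos(φ) = Re(Z)/|Z| = 0/4.765e+05 = 0.
Step 6 — Type: Im(Z) = -4.765e+05 ⇒ leading (phase φ = -90.0°).

PF = 0 (leading, φ = -90.0°)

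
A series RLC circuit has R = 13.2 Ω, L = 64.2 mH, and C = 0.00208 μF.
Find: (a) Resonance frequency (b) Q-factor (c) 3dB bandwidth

Step 1 — Resonance: ω₀ = 1/√(LC) = 1/√(0.0642·2.08e-09) = 8.654e+04 rad/s.
Step 2 — f₀ = ω₀/(2π) = 1.377e+04 Hz.
Step 3 — Series Q: Q = ω₀L/R = 8.654e+04·0.0642/13.2 = 420.9.
Step 4 — Bandwidth: Δω = ω₀/Q = 205.6 rad/s; BW = Δω/(2π) = 32.72 Hz.

(a) f₀ = 1.377e+04 Hz  (b) Q = 420.9  (c) BW = 32.72 Hz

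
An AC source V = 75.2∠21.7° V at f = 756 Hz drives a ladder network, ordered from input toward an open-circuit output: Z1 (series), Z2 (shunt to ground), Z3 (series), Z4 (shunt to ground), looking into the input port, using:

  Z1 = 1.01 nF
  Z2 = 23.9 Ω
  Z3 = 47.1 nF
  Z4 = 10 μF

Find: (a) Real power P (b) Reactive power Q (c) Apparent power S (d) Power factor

Step 1 — Angular frequency: ω = 2π·f = 2π·756 = 4750 rad/s.
Step 2 — Component impedances:
  Z1: Z = 1/(jωC) = -j/(ω·C) = 0 - j2.084e+05 Ω
  Z2: Z = R = 23.9 Ω
  Z3: Z = 1/(jωC) = -j/(ω·C) = 0 - j4470 Ω
  Z4: Z = 1/(jωC) = -j/(ω·C) = 0 - j21.05 Ω
Step 3 — Ladder network (open output): work backward from the far end, alternating series and parallel combinations. Z_in = 23.9 - j2.084e+05 Ω = 2.084e+05∠-90.0° Ω.
Step 4 — Source phasor: V = 75.2∠21.7° V = 69.87 + j27.8 V.
Step 5 — Current: I = V / Z = -0.0001334 + j0.0003352 A = 0.0003608∠111.7° A.
Step 6 — Complex power: S = V·I* = 3.111e-06 - j0.02713 VA.
Step 7 — Real power: P = Re(S) = 3.111e-06 W.
Step 8 — Reactive power: Q = Im(S) = -0.02713 VAR.
Step 9 — Apparent power: |S| = 0.02713 VA.
Step 10 — Power factor: PF = P/|S| = 0.0001147 (leading).

(a) P = 3.111e-06 W  (b) Q = -0.02713 VAR  (c) S = 0.02713 VA  (d) PF = 0.0001147 (leading)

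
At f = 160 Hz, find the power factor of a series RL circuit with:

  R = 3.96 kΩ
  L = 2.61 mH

Step 1 — Angular frequency: ω = 2π·f = 2π·160 = 1005 rad/s.
Step 2 — Component impedances:
  R: Z = R = 3960 Ω
  L: Z = jωL = j·1005·0.00261 = 0 + j2.624 Ω
Step 3 — Series combination: Z_total = R + L = 3960 + j2.624 Ω = 3960∠0.0° Ω.
Step 4 — Power factor: PF = cos(φ) = Re(Z)/|Z| = 3960/3960 = 1.
Step 5 — Type: Im(Z) = 2.624 ⇒ lagging (phase φ = 0.0°).

PF = 1 (lagging, φ = 0.0°)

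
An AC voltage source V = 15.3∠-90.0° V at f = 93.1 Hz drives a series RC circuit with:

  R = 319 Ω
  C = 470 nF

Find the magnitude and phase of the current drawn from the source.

Step 1 — Angular frequency: ω = 2π·f = 2π·93.1 = 585 rad/s.
Step 2 — Component impedances:
  R: Z = R = 319 Ω
  C: Z = 1/(jωC) = -j/(ω·C) = 0 - j3637 Ω
Step 3 — Series combination: Z_total = R + C = 319 - j3637 Ω = 3651∠-85.0° Ω.
Step 4 — Source phasor: V = 15.3∠-90.0° V = 0 - j15.3 V.
Step 5 — Ohm's law: I = V / Z_total = (0 - j15.3) / (319 - j3637) = 0.004174 - j0.0003661 A.
Step 6 — Convert to polar: |I| = 0.00419 A, ∠I = -5.0°.

I = 0.00419∠-5.0° A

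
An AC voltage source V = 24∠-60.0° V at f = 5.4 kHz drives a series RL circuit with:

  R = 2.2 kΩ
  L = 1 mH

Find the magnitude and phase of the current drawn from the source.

Step 1 — Angular frequency: ω = 2π·f = 2π·5400 = 3.393e+04 rad/s.
Step 2 — Component impedances:
  R: Z = R = 2200 Ω
  L: Z = jωL = j·3.393e+04·0.001 = 0 + j33.93 Ω
Step 3 — Series combination: Z_total = R + L = 2200 + j33.93 Ω = 2200∠0.9° Ω.
Step 4 — Source phasor: V = 24∠-60.0° V = 12 - j20.78 V.
Step 5 — Ohm's law: I = V / Z_total = (12 - j20.78) / (2200 + j33.93) = 0.005308 - j0.009529 A.
Step 6 — Convert to polar: |I| = 0.01091 A, ∠I = -60.9°.

I = 0.01091∠-60.9° A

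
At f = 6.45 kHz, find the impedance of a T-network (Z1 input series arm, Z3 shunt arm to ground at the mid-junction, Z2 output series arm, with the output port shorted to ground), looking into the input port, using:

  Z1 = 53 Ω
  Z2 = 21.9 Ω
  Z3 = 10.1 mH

Step 1 — Angular frequency: ω = 2π·f = 2π·6450 = 4.053e+04 rad/s.
Step 2 — Component impedances:
  Z1: Z = R = 53 Ω
  Z2: Z = R = 21.9 Ω
  Z3: Z = jωL = j·4.053e+04·0.0101 = 0 + j409.3 Ω
Step 3 — With the output port shorted to ground, the output series arm Z2 runs from the junction to ground; the shunt arm Z3 also runs from the junction to ground. They appear in parallel: Z3 || Z2 = 21.84 + j1.168 Ω.
Step 4 — Series with input arm Z1: Z_in = Z1 + (Z3 || Z2) = 74.84 + j1.168 Ω = 74.85∠0.9° Ω.

Z = 74.84 + j1.168 Ω = 74.85∠0.9° Ω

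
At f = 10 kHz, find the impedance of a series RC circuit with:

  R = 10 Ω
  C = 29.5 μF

Step 1 — Angular frequency: ω = 2π·f = 2π·1e+04 = 6.283e+04 rad/s.
Step 2 — Component impedances:
  R: Z = R = 10 Ω
  C: Z = 1/(jωC) = -j/(ω·C) = 0 - j0.5395 Ω
Step 3 — Series combination: Z_total = R + C = 10 - j0.5395 Ω = 10.01∠-3.1° Ω.

Z = 10 - j0.5395 Ω = 10.01∠-3.1° Ω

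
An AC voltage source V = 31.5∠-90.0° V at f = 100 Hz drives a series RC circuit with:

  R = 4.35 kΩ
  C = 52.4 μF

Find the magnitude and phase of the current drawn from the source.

Step 1 — Angular frequency: ω = 2π·f = 2π·100 = 628.3 rad/s.
Step 2 — Component impedances:
  R: Z = R = 4350 Ω
  C: Z = 1/(jωC) = -j/(ω·C) = 0 - j30.37 Ω
Step 3 — Series combination: Z_total = R + C = 4350 - j30.37 Ω = 4350∠-0.4° Ω.
Step 4 — Source phasor: V = 31.5∠-90.0° V = 0 - j31.5 V.
Step 5 — Ohm's law: I = V / Z_total = (0 - j31.5) / (4350 - j30.37) = 5.056e-05 - j0.007241 A.
Step 6 — Convert to polar: |I| = 0.007241 A, ∠I = -89.6°.

I = 0.007241∠-89.6° A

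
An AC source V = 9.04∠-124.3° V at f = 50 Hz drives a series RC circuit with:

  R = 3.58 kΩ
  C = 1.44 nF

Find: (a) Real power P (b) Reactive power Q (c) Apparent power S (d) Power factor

Step 1 — Angular frequency: ω = 2π·f = 2π·50 = 314.2 rad/s.
Step 2 — Component impedances:
  R: Z = R = 3580 Ω
  C: Z = 1/(jωC) = -j/(ω·C) = 0 - j2.21e+06 Ω
Step 3 — Series combination: Z_total = R + C = 3580 - j2.21e+06 Ω = 2.21e+06∠-89.9° Ω.
Step 4 — Source phasor: V = 9.04∠-124.3° V = -5.094 - j7.468 V.
Step 5 — Current: I = V / Z = 3.375e-06 - j2.31e-06 A = 4.09e-06∠-34.4° A.
Step 6 — Complex power: S = V·I* = 5.987e-08 - j3.697e-05 VA.
Step 7 — Real power: P = Re(S) = 5.987e-08 W.
Step 8 — Reactive power: Q = Im(S) = -3.697e-05 VAR.
Step 9 — Apparent power: |S| = 3.697e-05 VA.
Step 10 — Power factor: PF = P/|S| = 0.00162 (leading).

(a) P = 5.987e-08 W  (b) Q = -3.697e-05 VAR  (c) S = 3.697e-05 VA  (d) PF = 0.00162 (leading)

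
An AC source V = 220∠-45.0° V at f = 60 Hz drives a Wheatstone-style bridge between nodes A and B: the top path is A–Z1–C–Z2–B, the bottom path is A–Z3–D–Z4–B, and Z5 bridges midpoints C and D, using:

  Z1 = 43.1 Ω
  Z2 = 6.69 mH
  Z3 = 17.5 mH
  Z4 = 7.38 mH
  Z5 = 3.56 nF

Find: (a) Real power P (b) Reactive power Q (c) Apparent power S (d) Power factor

Step 1 — Angular frequency: ω = 2π·f = 2π·60 = 377 rad/s.
Step 2 — Component impedances:
  Z1: Z = R = 43.1 Ω
  Z2: Z = jωL = j·377·0.00669 = 0 + j2.522 Ω
  Z3: Z = jωL = j·377·0.0175 = 0 + j6.597 Ω
  Z4: Z = jωL = j·377·0.00738 = 0 + j2.782 Ω
  Z5: Z = 1/(jωC) = -j/(ω·C) = 0 - j7.451e+05 Ω
Step 3 — Bridge requires nodal analysis (the Z5 bridge couples midpoints C and D, so the two paths cannot be reduced to a simple series/parallel combination). Setting node B to ground and injecting 1 A at node A, the 3-node admittance system at A, C, D solves to V_A = Z_AB = 1.897 + j8.856 Ω = 9.057∠77.9° Ω.
Step 4 — Source phasor: V = 220∠-45.0° V = 155.6 - j155.6 V.
Step 5 — Current: I = V / Z = -13.2 - j20.39 A = 24.29∠-122.9° A.
Step 6 — Complex power: S = V·I* = 1119 + j5226 VA.
Step 7 — Real power: P = Re(S) = 1119 W.
Step 8 — Reactive power: Q = Im(S) = 5226 VAR.
Step 9 — Apparent power: |S| = 5344 VA.
Step 10 — Power factor: PF = P/|S| = 0.2094 (lagging).

(a) P = 1119 W  (b) Q = 5226 VAR  (c) S = 5344 VA  (d) PF = 0.2094 (lagging)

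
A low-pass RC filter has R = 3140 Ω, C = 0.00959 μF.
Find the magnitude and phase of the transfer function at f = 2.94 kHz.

Step 1 — Angular frequency: ω = 2π·2940 = 1.847e+04 rad/s.
Step 2 — Transfer function: H(jω) = 1/(1 + jωRC).
Step 3 — Denominator: 1 + jωRC = 1 + j·1.847e+04·3140·9.59e-09 = 1 + j0.5563.
Step 4 — H = 0.7637 - j0.4248.
Step 5 — Magnitude: |H| = 0.8739 (-1.2 dB); phase: φ = -29.1°.

|H| = 0.8739 (-1.2 dB), φ = -29.1°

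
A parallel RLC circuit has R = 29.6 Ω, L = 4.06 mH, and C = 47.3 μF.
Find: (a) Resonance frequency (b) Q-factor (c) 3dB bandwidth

Step 1 — Resonance: ω₀ = 1/√(LC) = 1/√(0.00406·4.73e-05) = 2282 rad/s.
Step 2 — f₀ = ω₀/(2π) = 363.2 Hz.
Step 3 — Parallel Q: Q = R/(ω₀L) = 29.6/(2282·0.00406) = 3.195.
Step 4 — Bandwidth: Δω = ω₀/Q = 714.2 rad/s; BW = Δω/(2π) = 113.7 Hz.

(a) f₀ = 363.2 Hz  (b) Q = 3.195  (c) BW = 113.7 Hz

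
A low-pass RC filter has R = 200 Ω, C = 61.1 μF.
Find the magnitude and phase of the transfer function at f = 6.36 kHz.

Step 1 — Angular frequency: ω = 2π·6360 = 3.996e+04 rad/s.
Step 2 — Transfer function: H(jω) = 1/(1 + jωRC).
Step 3 — Denominator: 1 + jωRC = 1 + j·3.996e+04·200·6.11e-05 = 1 + j488.3.
Step 4 — H = 4.194e-06 - j0.002048.
Step 5 — Magnitude: |H| = 0.002048 (-53.8 dB); phase: φ = -89.9°.

|H| = 0.002048 (-53.8 dB), φ = -89.9°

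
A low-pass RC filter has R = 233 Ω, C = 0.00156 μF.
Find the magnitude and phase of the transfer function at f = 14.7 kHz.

Step 1 — Angular frequency: ω = 2π·1.47e+04 = 9.236e+04 rad/s.
Step 2 — Transfer function: H(jω) = 1/(1 + jωRC).
Step 3 — Denominator: 1 + jωRC = 1 + j·9.236e+04·233·1.56e-09 = 1 + j0.03357.
Step 4 — H = 0.9989 - j0.03353.
Step 5 — Magnitude: |H| = 0.9994 (-0.0 dB); phase: φ = -1.9°.

|H| = 0.9994 (-0.0 dB), φ = -1.9°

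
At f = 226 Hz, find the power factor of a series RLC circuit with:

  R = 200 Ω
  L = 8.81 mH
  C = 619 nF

Step 1 — Angular frequency: ω = 2π·f = 2π·226 = 1420 rad/s.
Step 2 — Component impedances:
  R: Z = R = 200 Ω
  L: Z = jωL = j·1420·0.00881 = 0 + j12.51 Ω
  C: Z = 1/(jωC) = -j/(ω·C) = 0 - j1138 Ω
Step 3 — Series combination: Z_total = R + L + C = 200 - j1125 Ω = 1143∠-79.9° Ω.
Step 4 — Power factor: PF = cos(φ) = Re(Z)/|Z| = 200/1143 = 0.175.
Step 5 — Type: Im(Z) = -1125 ⇒ leading (phase φ = -79.9°).

PF = 0.175 (leading, φ = -79.9°)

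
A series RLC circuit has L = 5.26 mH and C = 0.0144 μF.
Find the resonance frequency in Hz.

Step 1 — Resonance condition Im(Z)=0 gives ω₀ = 1/√(LC).
Step 2 — ω₀ = 1/√(0.00526·1.44e-08) = 1.149e+05 rad/s.
Step 3 — f₀ = ω₀/(2π) = 1.829e+04 Hz.

f₀ = 1.829e+04 Hz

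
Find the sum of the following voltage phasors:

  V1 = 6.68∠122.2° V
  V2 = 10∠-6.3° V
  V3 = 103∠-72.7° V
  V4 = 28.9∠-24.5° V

Step 1 — Convert each phasor to rectangular form:
  V1 = 6.68·(cos(122.2°) + j·sin(122.2°)) = -3.56 + j5.653 V
  V2 = 10·(cos(-6.3°) + j·sin(-6.3°)) = 9.94 - j1.097 V
  V3 = 103·(cos(-72.7°) + j·sin(-72.7°)) = 30.63 - j98.34 V
  V4 = 28.9·(cos(-24.5°) + j·sin(-24.5°)) = 26.3 - j11.98 V
Step 2 — Sum components: V_total = 63.31 - j105.8 V.
Step 3 — Convert to polar: |V_total| = 123.3 V, ∠V_total = -59.1°.

V_total = 123.3∠-59.1° V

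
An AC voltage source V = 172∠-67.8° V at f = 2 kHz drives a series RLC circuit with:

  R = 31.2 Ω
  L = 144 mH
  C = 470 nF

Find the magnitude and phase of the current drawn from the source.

Step 1 — Angular frequency: ω = 2π·f = 2π·2000 = 1.257e+04 rad/s.
Step 2 — Component impedances:
  R: Z = R = 31.2 Ω
  L: Z = jωL = j·1.257e+04·0.144 = 0 + j1810 Ω
  C: Z = 1/(jωC) = -j/(ω·C) = 0 - j169.3 Ω
Step 3 — Series combination: Z_total = R + L + C = 31.2 + j1640 Ω = 1641∠88.9° Ω.
Step 4 — Source phasor: V = 172∠-67.8° V = 64.99 - j159.2 V.
Step 5 — Ohm's law: I = V / Z_total = (64.99 - j159.2) / (31.2 + j1640) = -0.0963 - j0.04145 A.
Step 6 — Convert to polar: |I| = 0.1048 A, ∠I = -156.7°.

I = 0.1048∠-156.7° A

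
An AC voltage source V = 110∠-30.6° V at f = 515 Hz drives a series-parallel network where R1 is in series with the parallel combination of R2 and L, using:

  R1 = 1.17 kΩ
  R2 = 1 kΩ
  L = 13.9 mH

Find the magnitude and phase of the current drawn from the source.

Step 1 — Angular frequency: ω = 2π·f = 2π·515 = 3236 rad/s.
Step 2 — Component impedances:
  R1: Z = R = 1170 Ω
  R2: Z = R = 1000 Ω
  L: Z = jωL = j·3236·0.0139 = 0 + j44.98 Ω
Step 3 — Parallel branch: R2 || L = 1/(1/R2 + 1/L) = 2.019 + j44.89 Ω.
Step 4 — Series with R1: Z_total = R1 + (R2 || L) = 1172 + j44.89 Ω = 1173∠2.2° Ω.
Step 5 — Source phasor: V = 110∠-30.6° V = 94.68 - j55.99 V.
Step 6 — Ohm's law: I = V / Z_total = (94.68 - j55.99) / (1172 + j44.89) = 0.07884 - j0.0508 A.
Step 7 — Convert to polar: |I| = 0.09379 A, ∠I = -32.8°.

I = 0.09379∠-32.8° A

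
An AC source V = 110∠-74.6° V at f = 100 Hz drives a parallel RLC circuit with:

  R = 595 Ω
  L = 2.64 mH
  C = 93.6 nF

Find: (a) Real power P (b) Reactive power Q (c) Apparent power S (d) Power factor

Step 1 — Angular frequency: ω = 2π·f = 2π·100 = 628.3 rad/s.
Step 2 — Component impedances:
  R: Z = R = 595 Ω
  L: Z = jωL = j·628.3·0.00264 = 0 + j1.659 Ω
  C: Z = 1/(jωC) = -j/(ω·C) = 0 - j1.7e+04 Ω
Step 3 — Parallel combination: 1/Z_total = 1/R + 1/L + 1/C; Z_total = 0.004625 + j1.659 Ω = 1.659∠89.8° Ω.
Step 4 — Source phasor: V = 110∠-74.6° V = 29.21 - j106.1 V.
Step 5 — Current: I = V / Z = -63.88 - j17.79 A = 66.31∠-164.4° A.
Step 6 — Complex power: S = V·I* = 20.34 + j7294 VA.
Step 7 — Real power: P = Re(S) = 20.34 W.
Step 8 — Reactive power: Q = Im(S) = 7294 VAR.
Step 9 — Apparent power: |S| = 7294 VA.
Step 10 — Power factor: PF = P/|S| = 0.002788 (lagging).

(a) P = 20.34 W  (b) Q = 7294 VAR  (c) S = 7294 VA  (d) PF = 0.002788 (lagging)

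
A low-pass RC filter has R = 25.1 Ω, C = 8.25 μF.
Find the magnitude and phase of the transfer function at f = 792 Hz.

Step 1 — Angular frequency: ω = 2π·792 = 4976 rad/s.
Step 2 — Transfer function: H(jω) = 1/(1 + jωRC).
Step 3 — Denominator: 1 + jωRC = 1 + j·4976·25.1·8.25e-06 = 1 + j1.03.
Step 4 — H = 0.485 - j0.4998.
Step 5 — Magnitude: |H| = 0.6964 (-3.1 dB); phase: φ = -45.9°.

|H| = 0.6964 (-3.1 dB), φ = -45.9°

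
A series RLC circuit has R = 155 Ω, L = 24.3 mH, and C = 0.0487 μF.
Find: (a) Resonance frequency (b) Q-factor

Step 1 — Resonance condition Im(Z)=0 gives ω₀ = 1/√(LC).
Step 2 — ω₀ = 1/√(0.0243·4.87e-08) = 2.907e+04 rad/s.
Step 3 — f₀ = ω₀/(2π) = 4626 Hz.
Step 4 — Series Q: Q = ω₀L/R = 2.907e+04·0.0243/155 = 4.557.

(a) f₀ = 4626 Hz  (b) Q = 4.557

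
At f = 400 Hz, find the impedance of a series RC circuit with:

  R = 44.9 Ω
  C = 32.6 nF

Step 1 — Angular frequency: ω = 2π·f = 2π·400 = 2513 rad/s.
Step 2 — Component impedances:
  R: Z = R = 44.9 Ω
  C: Z = 1/(jωC) = -j/(ω·C) = 0 - j1.221e+04 Ω
Step 3 — Series combination: Z_total = R + C = 44.9 - j1.221e+04 Ω = 1.221e+04∠-89.8° Ω.

Z = 44.9 - j1.221e+04 Ω = 1.221e+04∠-89.8° Ω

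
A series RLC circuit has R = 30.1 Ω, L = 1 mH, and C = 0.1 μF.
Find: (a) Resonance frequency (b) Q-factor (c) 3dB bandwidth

Step 1 — Resonance: ω₀ = 1/√(LC) = 1/√(0.001·1e-07) = 1e+05 rad/s.
Step 2 — f₀ = ω₀/(2π) = 1.592e+04 Hz.
Step 3 — Series Q: Q = ω₀L/R = 1e+05·0.001/30.1 = 3.322.
Step 4 — Bandwidth: Δω = ω₀/Q = 3.01e+04 rad/s; BW = Δω/(2π) = 4791 Hz.

(a) f₀ = 1.592e+04 Hz  (b) Q = 3.322  (c) BW = 4791 Hz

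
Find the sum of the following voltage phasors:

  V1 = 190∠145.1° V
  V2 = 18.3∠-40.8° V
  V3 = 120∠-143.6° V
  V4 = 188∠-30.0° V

Step 1 — Convert each phasor to rectangular form:
  V1 = 190·(cos(145.1°) + j·sin(145.1°)) = -155.8 + j108.7 V
  V2 = 18.3·(cos(-40.8°) + j·sin(-40.8°)) = 13.85 - j11.96 V
  V3 = 120·(cos(-143.6°) + j·sin(-143.6°)) = -96.59 - j71.21 V
  V4 = 188·(cos(-30.0°) + j·sin(-30.0°)) = 162.8 - j94 V
Step 2 — Sum components: V_total = -75.75 - j68.46 V.
Step 3 — Convert to polar: |V_total| = 102.1 V, ∠V_total = -137.9°.

V_total = 102.1∠-137.9° V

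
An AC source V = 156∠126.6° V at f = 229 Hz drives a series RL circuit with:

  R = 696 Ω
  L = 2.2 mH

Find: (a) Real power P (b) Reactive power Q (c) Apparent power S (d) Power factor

Step 1 — Angular frequency: ω = 2π·f = 2π·229 = 1439 rad/s.
Step 2 — Component impedances:
  R: Z = R = 696 Ω
  L: Z = jωL = j·1439·0.0022 = 0 + j3.165 Ω
Step 3 — Series combination: Z_total = R + L = 696 + j3.165 Ω = 696∠0.3° Ω.
Step 4 — Source phasor: V = 156∠126.6° V = -93.01 + j125.2 V.
Step 5 — Current: I = V / Z = -0.1328 + j0.1805 A = 0.2241∠126.3° A.
Step 6 — Complex power: S = V·I* = 34.96 + j0.159 VA.
Step 7 — Real power: P = Re(S) = 34.96 W.
Step 8 — Reactive power: Q = Im(S) = 0.159 VAR.
Step 9 — Apparent power: |S| = 34.97 VA.
Step 10 — Power factor: PF = P/|S| = 1 (lagging).

(a) P = 34.96 W  (b) Q = 0.159 VAR  (c) S = 34.97 VA  (d) PF = 1 (lagging)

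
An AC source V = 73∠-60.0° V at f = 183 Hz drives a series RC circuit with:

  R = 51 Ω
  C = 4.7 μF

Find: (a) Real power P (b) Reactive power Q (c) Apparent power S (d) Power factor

Step 1 — Angular frequency: ω = 2π·f = 2π·183 = 1150 rad/s.
Step 2 — Component impedances:
  R: Z = R = 51 Ω
  C: Z = 1/(jωC) = -j/(ω·C) = 0 - j185 Ω
Step 3 — Series combination: Z_total = R + C = 51 - j185 Ω = 191.9∠-74.6° Ω.
Step 4 — Source phasor: V = 73∠-60.0° V = 36.5 - j63.22 V.
Step 5 — Current: I = V / Z = 0.3681 + j0.09581 A = 0.3803∠14.6° A.
Step 6 — Complex power: S = V·I* = 7.377 - j26.77 VA.
Step 7 — Real power: P = Re(S) = 7.377 W.
Step 8 — Reactive power: Q = Im(S) = -26.77 VAR.
Step 9 — Apparent power: |S| = 27.76 VA.
Step 10 — Power factor: PF = P/|S| = 0.2657 (leading).

(a) P = 7.377 W  (b) Q = -26.77 VAR  (c) S = 27.76 VA  (d) PF = 0.2657 (leading)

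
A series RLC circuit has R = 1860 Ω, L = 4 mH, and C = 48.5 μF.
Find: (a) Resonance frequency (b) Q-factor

Step 1 — Resonance condition Im(Z)=0 gives ω₀ = 1/√(LC).
Step 2 — ω₀ = 1/√(0.004·4.85e-05) = 2270 rad/s.
Step 3 — f₀ = ω₀/(2π) = 361.3 Hz.
Step 4 — Series Q: Q = ω₀L/R = 2270·0.004/1860 = 0.004883.

(a) f₀ = 361.3 Hz  (b) Q = 0.004883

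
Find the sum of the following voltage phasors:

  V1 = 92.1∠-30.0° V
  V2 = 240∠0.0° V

Step 1 — Convert each phasor to rectangular form:
  V1 = 92.1·(cos(-30.0°) + j·sin(-30.0°)) = 79.76 - j46.05 V
  V2 = 240·(cos(0.0°) + j·sin(0.0°)) = 240 V
Step 2 — Sum components: V_total = 319.8 - j46.05 V.
Step 3 — Convert to polar: |V_total| = 323.1 V, ∠V_total = -8.2°.

V_total = 323.1∠-8.2° V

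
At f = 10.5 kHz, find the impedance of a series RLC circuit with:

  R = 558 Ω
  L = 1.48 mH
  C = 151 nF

Step 1 — Angular frequency: ω = 2π·f = 2π·1.05e+04 = 6.597e+04 rad/s.
Step 2 — Component impedances:
  R: Z = R = 558 Ω
  L: Z = jωL = j·6.597e+04·0.00148 = 0 + j97.64 Ω
  C: Z = 1/(jωC) = -j/(ω·C) = 0 - j100.4 Ω
Step 3 — Series combination: Z_total = R + L + C = 558 - j2.741 Ω = 558∠-0.3° Ω.

Z = 558 - j2.741 Ω = 558∠-0.3° Ω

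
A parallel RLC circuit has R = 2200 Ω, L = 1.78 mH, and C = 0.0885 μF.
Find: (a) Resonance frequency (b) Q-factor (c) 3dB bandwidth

Step 1 — Resonance: ω₀ = 1/√(LC) = 1/√(0.00178·8.85e-08) = 7.967e+04 rad/s.
Step 2 — f₀ = ω₀/(2π) = 1.268e+04 Hz.
Step 3 — Parallel Q: Q = R/(ω₀L) = 2200/(7.967e+04·0.00178) = 15.51.
Step 4 — Bandwidth: Δω = ω₀/Q = 5136 rad/s; BW = Δω/(2π) = 817.4 Hz.

(a) f₀ = 1.268e+04 Hz  (b) Q = 15.51  (c) BW = 817.4 Hz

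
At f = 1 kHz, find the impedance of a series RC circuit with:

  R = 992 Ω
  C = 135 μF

Step 1 — Angular frequency: ω = 2π·f = 2π·1000 = 6283 rad/s.
Step 2 — Component impedances:
  R: Z = R = 992 Ω
  C: Z = 1/(jωC) = -j/(ω·C) = 0 - j1.179 Ω
Step 3 — Series combination: Z_total = R + C = 992 - j1.179 Ω = 992∠-0.1° Ω.

Z = 992 - j1.179 Ω = 992∠-0.1° Ω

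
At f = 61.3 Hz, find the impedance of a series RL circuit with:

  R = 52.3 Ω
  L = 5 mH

Step 1 — Angular frequency: ω = 2π·f = 2π·61.3 = 385.2 rad/s.
Step 2 — Component impedances:
  R: Z = R = 52.3 Ω
  L: Z = jωL = j·385.2·0.005 = 0 + j1.926 Ω
Step 3 — Series combination: Z_total = R + L = 52.3 + j1.926 Ω = 52.34∠2.1° Ω.

Z = 52.3 + j1.926 Ω = 52.34∠2.1° Ω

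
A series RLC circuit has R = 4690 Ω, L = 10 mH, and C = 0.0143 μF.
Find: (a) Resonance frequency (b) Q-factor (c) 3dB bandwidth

Step 1 — Resonance: ω₀ = 1/√(LC) = 1/√(0.01·1.43e-08) = 8.362e+04 rad/s.
Step 2 — f₀ = ω₀/(2π) = 1.331e+04 Hz.
Step 3 — Series Q: Q = ω₀L/R = 8.362e+04·0.01/4690 = 0.1783.
Step 4 — Bandwidth: Δω = ω₀/Q = 4.69e+05 rad/s; BW = Δω/(2π) = 7.464e+04 Hz.

(a) f₀ = 1.331e+04 Hz  (b) Q = 0.1783  (c) BW = 7.464e+04 Hz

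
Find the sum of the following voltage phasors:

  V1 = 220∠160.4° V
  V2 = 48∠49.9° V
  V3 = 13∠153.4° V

Step 1 — Convert each phasor to rectangular form:
  V1 = 220·(cos(160.4°) + j·sin(160.4°)) = -207.3 + j73.8 V
  V2 = 48·(cos(49.9°) + j·sin(49.9°)) = 30.92 + j36.72 V
  V3 = 13·(cos(153.4°) + j·sin(153.4°)) = -11.62 + j5.821 V
Step 2 — Sum components: V_total = -188 + j116.3 V.
Step 3 — Convert to polar: |V_total| = 221 V, ∠V_total = 148.2°.

V_total = 221∠148.2° V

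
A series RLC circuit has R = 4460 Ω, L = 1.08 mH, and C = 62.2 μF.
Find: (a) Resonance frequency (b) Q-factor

Step 1 — Resonance condition Im(Z)=0 gives ω₀ = 1/√(LC).
Step 2 — ω₀ = 1/√(0.00108·6.22e-05) = 3858 rad/s.
Step 3 — f₀ = ω₀/(2π) = 614.1 Hz.
Step 4 — Series Q: Q = ω₀L/R = 3858·0.00108/4460 = 0.0009343.

(a) f₀ = 614.1 Hz  (b) Q = 0.0009343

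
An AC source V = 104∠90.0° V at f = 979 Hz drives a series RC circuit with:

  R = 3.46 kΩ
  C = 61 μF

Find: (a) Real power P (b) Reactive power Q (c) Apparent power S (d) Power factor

Step 1 — Angular frequency: ω = 2π·f = 2π·979 = 6151 rad/s.
Step 2 — Component impedances:
  R: Z = R = 3460 Ω
  C: Z = 1/(jωC) = -j/(ω·C) = 0 - j2.665 Ω
Step 3 — Series combination: Z_total = R + C = 3460 - j2.665 Ω = 3460∠-0.0° Ω.
Step 4 — Source phasor: V = 104∠90.0° V = 0 + j104 V.
Step 5 — Current: I = V / Z = -2.315e-05 + j0.03006 A = 0.03006∠90.0° A.
Step 6 — Complex power: S = V·I* = 3.126 - j0.002408 VA.
Step 7 — Real power: P = Re(S) = 3.126 W.
Step 8 — Reactive power: Q = Im(S) = -0.002408 VAR.
Step 9 — Apparent power: |S| = 3.126 VA.
Step 10 — Power factor: PF = P/|S| = 1 (leading).

(a) P = 3.126 W  (b) Q = -0.002408 VAR  (c) S = 3.126 VA  (d) PF = 1 (leading)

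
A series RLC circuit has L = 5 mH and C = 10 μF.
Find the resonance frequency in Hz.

Step 1 — Resonance condition Im(Z)=0 gives ω₀ = 1/√(LC).
Step 2 — ω₀ = 1/√(0.005·1e-05) = 4472 rad/s.
Step 3 — f₀ = ω₀/(2π) = 711.8 Hz.

f₀ = 711.8 Hz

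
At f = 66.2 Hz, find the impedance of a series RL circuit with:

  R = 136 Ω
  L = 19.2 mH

Step 1 — Angular frequency: ω = 2π·f = 2π·66.2 = 415.9 rad/s.
Step 2 — Component impedances:
  R: Z = R = 136 Ω
  L: Z = jωL = j·415.9·0.0192 = 0 + j7.986 Ω
Step 3 — Series combination: Z_total = R + L = 136 + j7.986 Ω = 136.2∠3.4° Ω.

Z = 136 + j7.986 Ω = 136.2∠3.4° Ω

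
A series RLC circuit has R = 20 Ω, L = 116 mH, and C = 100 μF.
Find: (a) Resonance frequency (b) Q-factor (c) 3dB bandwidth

Step 1 — Resonance: ω₀ = 1/√(LC) = 1/√(0.116·0.0001) = 293.6 rad/s.
Step 2 — f₀ = ω₀/(2π) = 46.73 Hz.
Step 3 — Series Q: Q = ω₀L/R = 293.6·0.116/20 = 1.703.
Step 4 — Bandwidth: Δω = ω₀/Q = 172.4 rad/s; BW = Δω/(2π) = 27.44 Hz.

(a) f₀ = 46.73 Hz  (b) Q = 1.703  (c) BW = 27.44 Hz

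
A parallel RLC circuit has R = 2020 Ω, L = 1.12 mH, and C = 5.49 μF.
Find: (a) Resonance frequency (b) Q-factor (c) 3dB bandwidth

Step 1 — Resonance: ω₀ = 1/√(LC) = 1/√(0.00112·5.49e-06) = 1.275e+04 rad/s.
Step 2 — f₀ = ω₀/(2π) = 2030 Hz.
Step 3 — Parallel Q: Q = R/(ω₀L) = 2020/(1.275e+04·0.00112) = 141.4.
Step 4 — Bandwidth: Δω = ω₀/Q = 90.17 rad/s; BW = Δω/(2π) = 14.35 Hz.

(a) f₀ = 2030 Hz  (b) Q = 141.4  (c) BW = 14.35 Hz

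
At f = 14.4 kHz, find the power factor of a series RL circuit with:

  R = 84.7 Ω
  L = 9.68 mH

Step 1 — Angular frequency: ω = 2π·f = 2π·1.44e+04 = 9.048e+04 rad/s.
Step 2 — Component impedances:
  R: Z = R = 84.7 Ω
  L: Z = jωL = j·9.048e+04·0.00968 = 0 + j875.8 Ω
Step 3 — Series combination: Z_total = R + L = 84.7 + j875.8 Ω = 879.9∠84.5° Ω.
Step 4 — Power factor: PF = cos(φ) = Re(Z)/|Z| = 84.7/879.9 = 0.09626.
Step 5 — Type: Im(Z) = 875.8 ⇒ lagging (phase φ = 84.5°).

PF = 0.09626 (lagging, φ = 84.5°)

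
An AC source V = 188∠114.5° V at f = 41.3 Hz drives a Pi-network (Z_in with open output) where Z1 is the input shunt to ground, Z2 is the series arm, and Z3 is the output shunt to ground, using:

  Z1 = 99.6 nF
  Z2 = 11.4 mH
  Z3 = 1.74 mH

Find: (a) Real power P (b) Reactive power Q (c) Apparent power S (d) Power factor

Step 1 — Angular frequency: ω = 2π·f = 2π·41.3 = 259.5 rad/s.
Step 2 — Component impedances:
  Z1: Z = 1/(jωC) = -j/(ω·C) = 0 - j3.869e+04 Ω
  Z2: Z = jωL = j·259.5·0.0114 = 0 + j2.958 Ω
  Z3: Z = jωL = j·259.5·0.00174 = 0 + j0.4515 Ω
Step 3 — With open output, the series arm Z2 and the output shunt Z3 appear in series to ground: Z2 + Z3 = 0 + j3.41 Ω.
Step 4 — Parallel with input shunt Z1: Z_in = Z1 || (Z2 + Z3) = 0 + j3.41 Ω = 3.41∠90.0° Ω.
Step 5 — Source phasor: V = 188∠114.5° V = -77.96 + j171.1 V.
Step 6 — Current: I = V / Z = 50.17 + j22.86 A = 55.13∠24.5° A.
Step 7 — Complex power: S = V·I* = 0 + j1.036e+04 VA.
Step 8 — Real power: P = Re(S) = 0 W.
Step 9 — Reactive power: Q = Im(S) = 1.036e+04 VAR.
Step 10 — Apparent power: |S| = 1.036e+04 VA.
Step 11 — Power factor: PF = P/|S| = 0 (lagging).

(a) P = 0 W  (b) Q = 1.036e+04 VAR  (c) S = 1.036e+04 VA  (d) PF = 0 (lagging)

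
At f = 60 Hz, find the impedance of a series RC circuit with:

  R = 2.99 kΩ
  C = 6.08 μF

Step 1 — Angular frequency: ω = 2π·f = 2π·60 = 377 rad/s.
Step 2 — Component impedances:
  R: Z = R = 2990 Ω
  C: Z = 1/(jωC) = -j/(ω·C) = 0 - j436.3 Ω
Step 3 — Series combination: Z_total = R + C = 2990 - j436.3 Ω = 3022∠-8.3° Ω.

Z = 2990 - j436.3 Ω = 3022∠-8.3° Ω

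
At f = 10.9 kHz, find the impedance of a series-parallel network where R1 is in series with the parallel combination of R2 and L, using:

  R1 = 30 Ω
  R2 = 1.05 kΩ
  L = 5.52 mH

Step 1 — Angular frequency: ω = 2π·f = 2π·1.09e+04 = 6.849e+04 rad/s.
Step 2 — Component impedances:
  R1: Z = R = 30 Ω
  R2: Z = R = 1050 Ω
  L: Z = jωL = j·6.849e+04·0.00552 = 0 + j378 Ω
Step 3 — Parallel branch: R2 || L = 1/(1/R2 + 1/L) = 120.5 + j334.7 Ω.
Step 4 — Series with R1: Z_total = R1 + (R2 || L) = 150.5 + j334.7 Ω = 366.9∠65.8° Ω.

Z = 150.5 + j334.7 Ω = 366.9∠65.8° Ω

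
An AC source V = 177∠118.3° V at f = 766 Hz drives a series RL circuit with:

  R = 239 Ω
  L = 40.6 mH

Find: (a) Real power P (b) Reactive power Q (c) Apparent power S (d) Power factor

Step 1 — Angular frequency: ω = 2π·f = 2π·766 = 4813 rad/s.
Step 2 — Component impedances:
  R: Z = R = 239 Ω
  L: Z = jωL = j·4813·0.0406 = 0 + j195.4 Ω
Step 3 — Series combination: Z_total = R + L = 239 + j195.4 Ω = 308.7∠39.3° Ω.
Step 4 — Source phasor: V = 177∠118.3° V = -83.91 + j155.8 V.
Step 5 — Current: I = V / Z = 0.1091 + j0.5629 A = 0.5733∠79.0° A.
Step 6 — Complex power: S = V·I* = 78.57 + j64.23 VA.
Step 7 — Real power: P = Re(S) = 78.57 W.
Step 8 — Reactive power: Q = Im(S) = 64.23 VAR.
Step 9 — Apparent power: |S| = 101.5 VA.
Step 10 — Power factor: PF = P/|S| = 0.7742 (lagging).

(a) P = 78.57 W  (b) Q = 64.23 VAR  (c) S = 101.5 VA  (d) PF = 0.7742 (lagging)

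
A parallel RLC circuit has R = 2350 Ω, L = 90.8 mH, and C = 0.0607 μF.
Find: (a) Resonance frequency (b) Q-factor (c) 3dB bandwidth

Step 1 — Resonance: ω₀ = 1/√(LC) = 1/√(0.0908·6.07e-08) = 1.347e+04 rad/s.
Step 2 — f₀ = ω₀/(2π) = 2144 Hz.
Step 3 — Parallel Q: Q = R/(ω₀L) = 2350/(1.347e+04·0.0908) = 1.921.
Step 4 — Bandwidth: Δω = ω₀/Q = 7010 rad/s; BW = Δω/(2π) = 1116 Hz.

(a) f₀ = 2144 Hz  (b) Q = 1.921  (c) BW = 1116 Hz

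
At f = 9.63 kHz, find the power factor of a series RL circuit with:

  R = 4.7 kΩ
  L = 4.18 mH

Step 1 — Angular frequency: ω = 2π·f = 2π·9630 = 6.051e+04 rad/s.
Step 2 — Component impedances:
  R: Z = R = 4700 Ω
  L: Z = jωL = j·6.051e+04·0.00418 = 0 + j252.9 Ω
Step 3 — Series combination: Z_total = R + L = 4700 + j252.9 Ω = 4707∠3.1° Ω.
Step 4 — Power factor: PF = cos(φ) = Re(Z)/|Z| = 4700/4706.8 = 0.9986.
Step 5 — Type: Im(Z) = 252.9 ⇒ lagging (phase φ = 3.1°).

PF = 0.9986 (lagging, φ = 3.1°)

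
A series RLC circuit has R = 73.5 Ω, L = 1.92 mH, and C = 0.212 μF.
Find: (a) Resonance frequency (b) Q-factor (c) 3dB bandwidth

Step 1 — Resonance: ω₀ = 1/√(LC) = 1/√(0.00192·2.12e-07) = 4.957e+04 rad/s.
Step 2 — f₀ = ω₀/(2π) = 7889 Hz.
Step 3 — Series Q: Q = ω₀L/R = 4.957e+04·0.00192/73.5 = 1.295.
Step 4 — Bandwidth: Δω = ω₀/Q = 3.828e+04 rad/s; BW = Δω/(2π) = 6093 Hz.

(a) f₀ = 7889 Hz  (b) Q = 1.295  (c) BW = 6093 Hz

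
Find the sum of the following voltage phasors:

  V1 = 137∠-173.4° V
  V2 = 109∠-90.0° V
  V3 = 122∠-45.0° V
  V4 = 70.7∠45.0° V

Step 1 — Convert each phasor to rectangular form:
  V1 = 137·(cos(-173.4°) + j·sin(-173.4°)) = -136.1 - j15.75 V
  V2 = 109·(cos(-90.0°) + j·sin(-90.0°)) = 0 - j109 V
  V3 = 122·(cos(-45.0°) + j·sin(-45.0°)) = 86.27 - j86.27 V
  V4 = 70.7·(cos(45.0°) + j·sin(45.0°)) = 49.99 + j49.99 V
Step 2 — Sum components: V_total = 0.1674 - j161 V.
Step 3 — Convert to polar: |V_total| = 161 V, ∠V_total = -89.9°.

V_total = 161∠-89.9° V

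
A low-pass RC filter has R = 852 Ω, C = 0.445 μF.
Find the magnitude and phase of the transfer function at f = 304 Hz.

Step 1 — Angular frequency: ω = 2π·304 = 1910 rad/s.
Step 2 — Transfer function: H(jω) = 1/(1 + jωRC).
Step 3 — Denominator: 1 + jωRC = 1 + j·1910·852·4.45e-07 = 1 + j0.7242.
Step 4 — H = 0.656 - j0.475.
Step 5 — Magnitude: |H| = 0.8099 (-1.8 dB); phase: φ = -35.9°.

|H| = 0.8099 (-1.8 dB), φ = -35.9°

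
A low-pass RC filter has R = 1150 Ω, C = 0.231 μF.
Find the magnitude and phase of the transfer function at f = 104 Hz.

Step 1 — Angular frequency: ω = 2π·104 = 653.5 rad/s.
Step 2 — Transfer function: H(jω) = 1/(1 + jωRC).
Step 3 — Denominator: 1 + jωRC = 1 + j·653.5·1150·2.31e-07 = 1 + j0.1736.
Step 4 — H = 0.9707 - j0.1685.
Step 5 — Magnitude: |H| = 0.9853 (-0.1 dB); phase: φ = -9.8°.

|H| = 0.9853 (-0.1 dB), φ = -9.8°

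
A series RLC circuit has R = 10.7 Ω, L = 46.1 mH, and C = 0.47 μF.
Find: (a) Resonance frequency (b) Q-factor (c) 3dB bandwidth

Step 1 — Resonance condition Im(Z)=0 gives ω₀ = 1/√(LC).
Step 2 — ω₀ = 1/√(0.0461·4.7e-07) = 6794 rad/s.
Step 3 — f₀ = ω₀/(2π) = 1081 Hz.
Step 4 — Series Q: Q = ω₀L/R = 6794·0.0461/10.7 = 29.27.
Step 5 — 3dB bandwidth: Δω = ω₀/Q = 232.1 rad/s; BW = Δω/(2π) = 36.94 Hz.

(a) f₀ = 1081 Hz  (b) Q = 29.27  (c) BW = 36.94 Hz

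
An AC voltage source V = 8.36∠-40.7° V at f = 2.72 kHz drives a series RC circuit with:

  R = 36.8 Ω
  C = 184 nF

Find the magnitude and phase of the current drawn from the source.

Step 1 — Angular frequency: ω = 2π·f = 2π·2720 = 1.709e+04 rad/s.
Step 2 — Component impedances:
  R: Z = R = 36.8 Ω
  C: Z = 1/(jωC) = -j/(ω·C) = 0 - j318 Ω
Step 3 — Series combination: Z_total = R + C = 36.8 - j318 Ω = 320.1∠-83.4° Ω.
Step 4 — Source phasor: V = 8.36∠-40.7° V = 6.338 - j5.452 V.
Step 5 — Ohm's law: I = V / Z_total = (6.338 - j5.452) / (36.8 - j318) = 0.01919 + j0.01771 A.
Step 6 — Convert to polar: |I| = 0.02611 A, ∠I = 42.7°.

I = 0.02611∠42.7° A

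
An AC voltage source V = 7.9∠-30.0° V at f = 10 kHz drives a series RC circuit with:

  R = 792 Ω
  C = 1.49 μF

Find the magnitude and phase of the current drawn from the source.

Step 1 — Angular frequency: ω = 2π·f = 2π·1e+04 = 6.283e+04 rad/s.
Step 2 — Component impedances:
  R: Z = R = 792 Ω
  C: Z = 1/(jωC) = -j/(ω·C) = 0 - j10.68 Ω
Step 3 — Series combination: Z_total = R + C = 792 - j10.68 Ω = 792.1∠-0.8° Ω.
Step 4 — Source phasor: V = 7.9∠-30.0° V = 6.842 - j3.95 V.
Step 5 — Ohm's law: I = V / Z_total = (6.842 - j3.95) / (792 - j10.68) = 0.008704 - j0.00487 A.
Step 6 — Convert to polar: |I| = 0.009974 A, ∠I = -29.2°.

I = 0.009974∠-29.2° A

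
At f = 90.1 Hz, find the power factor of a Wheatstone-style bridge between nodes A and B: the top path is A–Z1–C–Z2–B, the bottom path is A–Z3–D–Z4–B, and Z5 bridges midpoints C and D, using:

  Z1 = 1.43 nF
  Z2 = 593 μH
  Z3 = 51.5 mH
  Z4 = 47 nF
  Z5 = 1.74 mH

Step 1 — Angular frequency: ω = 2π·f = 2π·90.1 = 566.1 rad/s.
Step 2 — Component impedances:
  Z1: Z = 1/(jωC) = -j/(ω·C) = 0 - j1.235e+06 Ω
  Z2: Z = jωL = j·566.1·0.000593 = 0 + j0.3357 Ω
  Z3: Z = jωL = j·566.1·0.0515 = 0 + j29.15 Ω
  Z4: Z = 1/(jωC) = -j/(ω·C) = 0 - j3.758e+04 Ω
  Z5: Z = jωL = j·566.1·0.00174 = 0 + j0.985 Ω
Step 3 — Bridge requires nodal analysis (the Z5 bridge couples midpoints C and D, so the two paths cannot be reduced to a simple series/parallel combination). Setting node B to ground and injecting 1 A at node A, the 3-node admittance system at A, C, D solves to V_A = Z_AB = 0 + j30.48 Ω = 30.48∠90.0° Ω.
Step 4 — Power factor: PF = cos(φ) = Re(Z)/|Z| = 0/30.48 = 0.
Step 5 — Type: Im(Z) = 30.48 ⇒ lagging (phase φ = 90.0°).

PF = 0 (lagging, φ = 90.0°)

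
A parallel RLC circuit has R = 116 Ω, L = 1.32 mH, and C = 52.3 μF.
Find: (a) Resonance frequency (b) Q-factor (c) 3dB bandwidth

Step 1 — Resonance: ω₀ = 1/√(LC) = 1/√(0.00132·5.23e-05) = 3806 rad/s.
Step 2 — f₀ = ω₀/(2π) = 605.7 Hz.
Step 3 — Parallel Q: Q = R/(ω₀L) = 116/(3806·0.00132) = 23.09.
Step 4 — Bandwidth: Δω = ω₀/Q = 164.8 rad/s; BW = Δω/(2π) = 26.23 Hz.

(a) f₀ = 605.7 Hz  (b) Q = 23.09  (c) BW = 26.23 Hz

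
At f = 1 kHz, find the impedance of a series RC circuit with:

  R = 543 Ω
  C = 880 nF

Step 1 — Angular frequency: ω = 2π·f = 2π·1000 = 6283 rad/s.
Step 2 — Component impedances:
  R: Z = R = 543 Ω
  C: Z = 1/(jωC) = -j/(ω·C) = 0 - j180.9 Ω
Step 3 — Series combination: Z_total = R + C = 543 - j180.9 Ω = 572.3∠-18.4° Ω.

Z = 543 - j180.9 Ω = 572.3∠-18.4° Ω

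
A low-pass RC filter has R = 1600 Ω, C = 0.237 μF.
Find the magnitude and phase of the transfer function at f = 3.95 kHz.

Step 1 — Angular frequency: ω = 2π·3950 = 2.482e+04 rad/s.
Step 2 — Transfer function: H(jω) = 1/(1 + jωRC).
Step 3 — Denominator: 1 + jωRC = 1 + j·2.482e+04·1600·2.37e-07 = 1 + j9.411.
Step 4 — H = 0.01116 - j0.1051.
Step 5 — Magnitude: |H| = 0.1057 (-19.5 dB); phase: φ = -83.9°.

|H| = 0.1057 (-19.5 dB), φ = -83.9°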